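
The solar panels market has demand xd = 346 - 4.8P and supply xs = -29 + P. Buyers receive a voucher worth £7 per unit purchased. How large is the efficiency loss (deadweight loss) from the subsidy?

Deadweight loss = 588/29

Pre-subsidy: 346 - 4.8P = -29 + P gives P* = 1875/29, x* = 1034/29.
With the rebate, buyers effectively pay Pb = Ps − 7, where Ps is the price sellers receive.
Demand in terms of Ps becomes xd = 346 − 4.8(Ps − 7) = 379.6 - 4.8Ps. Setting this equal to supply: 379.6 - 4.8Ps = -29 + Ps, so Ps = 2043/29.
Buyers pay Pb = 2043/29 − 7 = 1840/29; x' = -29 + 1·(2043/29) = 1202/29.
The subsidy expands output by 1202/29 − 1034/29 = 168/29 past the efficient level; on those units the gap between marginal cost and willingness to pay runs from 0 up to 7.
DWL = ½ × 7 × 168/29 = 588/29.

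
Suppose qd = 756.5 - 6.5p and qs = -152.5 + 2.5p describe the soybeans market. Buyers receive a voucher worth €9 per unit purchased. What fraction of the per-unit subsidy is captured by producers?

Pre-subsidy: 756.5 - 6.5p = -152.5 + 2.5p gives p* = 101, q* = 100.
With the rebate, buyers effectively pay pb = ps − 9, where ps is the price sellers receive.
Demand in terms of ps becomes qd = 756.5 − 6.5(ps − 9) = 815 - 6.5ps. Setting this equal to supply: 815 - 6.5ps = -152.5 + 2.5ps, so ps = 107.5.
Buyers pay pb = 107.5 − 9 = 98.5; q' = -152.5 + 2.5·107.5 = 116.25.
Buyers' price falls by p* − pb = 101 − 98.5 = 2.5; sellers' price rises by ps − p* = 107.5 − 101 = 6.5.
So producers capture 6.5/9 = 13/18 of each unit of subsidy.

Producer share = 13/18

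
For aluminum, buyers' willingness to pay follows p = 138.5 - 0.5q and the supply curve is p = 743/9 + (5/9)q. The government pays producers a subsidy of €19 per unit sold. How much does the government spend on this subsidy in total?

Pre-subsidy: 138.5 - 0.5q = 743/9 + (5/9)q gives q* = 53 and p* = 112.
With the subsidy, sellers receive ps = pb + 19 for each unit, where pb is the price buyers pay.
On the curves, pb = 138.5 - 0.5q and ps = 743/9 + (5/9)q; the wedge ps − pb = 19 gives 743/9 + (5/9)q − (138.5 - 0.5q) = 19, so q' = 71.
Then pb = 138.5 − 0.5·71 = 103 and ps = 743/9 + (5/9)·71 = 122.
Government outlay = subsidy × quantity = 19 × 71 = 1349.

Government cost = €1349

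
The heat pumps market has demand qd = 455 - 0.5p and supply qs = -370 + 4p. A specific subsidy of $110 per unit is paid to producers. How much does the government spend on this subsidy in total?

Government cost = 408100/9

Pre-subsidy: 455 - 0.5p = -370 + 4p gives p* = 550/3, q* = 1090/3.
With the subsidy, sellers receive ps = pb + 110 for each unit, where pb is the price buyers pay.
Supply in terms of pb becomes qs = -370 + 4(pb + 110) = 70 + 4pb. Setting this equal to demand: 455 - 0.5pb = 70 + 4pb, so pb = 770/9.
Sellers receive ps = 770/9 + 110 = 1760/9; q' = 455 − 0.5·(770/9) = 3710/9.
Government outlay = subsidy × quantity = 110 × 3710/9 = 408100/9.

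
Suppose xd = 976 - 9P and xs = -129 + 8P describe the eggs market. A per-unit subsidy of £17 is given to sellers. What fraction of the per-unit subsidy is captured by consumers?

Pre-subsidy: 976 - 9P = -129 + 8P gives P* = 65, x* = 391.
With the subsidy, sellers receive Ps = Pb + 17 for each unit, where Pb is the price buyers pay.
Supply in terms of Pb becomes xs = -129 + 8(Pb + 17) = 7 + 8Pb. Setting this equal to demand: 976 - 9Pb = 7 + 8Pb, so Pb = 57.
Sellers receive Ps = 57 + 17 = 74; x' = 976 − 9·57 = 463.
Buyers' price falls by P* − Pb = 65 − 57 = 8; sellers' price rises by Ps − P* = 74 − 65 = 9.
So consumers capture 8/17 = 8/17 of each unit of subsidy.

Consumer share = 8/17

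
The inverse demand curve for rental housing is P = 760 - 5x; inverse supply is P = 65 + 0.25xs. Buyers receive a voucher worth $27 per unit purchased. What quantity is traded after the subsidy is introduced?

x' = 2888/21

Pre-subsidy: 760 - 5x = 65 + 0.25x gives x* = 2780/21 and P* = 2060/21.
With the rebate, buyers effectively pay Pb = Ps − 27, where Ps is the price sellers receive.
On the curves, Pb = 760 - 5x and Ps = 65 + 0.25x; the wedge Ps − Pb = 27 gives 65 + 0.25x − (760 - 5x) = 27, so x' = 2888/21.
Then Pb = 760 − 5·(2888/21) = 1520/21 and Ps = 65 + 0.25·(2888/21) = 2087/21.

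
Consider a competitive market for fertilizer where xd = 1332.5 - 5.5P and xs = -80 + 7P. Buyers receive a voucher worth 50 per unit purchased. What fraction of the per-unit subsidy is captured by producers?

Pre-subsidy: 1332.5 - 5.5P = -80 + 7P gives P* = 113, x* = 711.
With the rebate, buyers effectively pay Pb = Ps − 50, where Ps is the price sellers receive.
Demand in terms of Ps becomes xd = 1332.5 − 5.5(Ps − 50) = 1607.5 - 5.5Ps. Setting this equal to supply: 1607.5 - 5.5Ps = -80 + 7Ps, so Ps = 135.
Buyers pay Pb = 135 − 50 = 85; x' = -80 + 7·135 = 865.
Buyers' price falls by P* − Pb = 113 − 85 = 28; sellers' price rises by Ps − P* = 135 − 113 = 22.
So producers capture 22/50 = 0.44 of each unit of subsidy.

Producer share = 0.44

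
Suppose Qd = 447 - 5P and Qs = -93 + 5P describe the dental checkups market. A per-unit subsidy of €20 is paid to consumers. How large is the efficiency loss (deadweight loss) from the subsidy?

Deadweight loss = €500

Pre-subsidy: 447 - 5P = -93 + 5P gives P* = 54, Q* = 177.
With the rebate, buyers effectively pay Pb = Ps − 20, where Ps is the price sellers receive.
Demand in terms of Ps becomes Qd = 447 − 5(Ps − 20) = 547 - 5Ps. Setting this equal to supply: 547 - 5Ps = -93 + 5Ps, so Ps = 64.
Buyers pay Pb = 64 − 20 = 44; Q' = -93 + 5·64 = 227.
The subsidy expands output by 227 − 177 = 50 past the efficient level; on those units the gap between marginal cost and willingness to pay runs from 0 up to 20.
DWL = ½ × 20 × 50 = 500.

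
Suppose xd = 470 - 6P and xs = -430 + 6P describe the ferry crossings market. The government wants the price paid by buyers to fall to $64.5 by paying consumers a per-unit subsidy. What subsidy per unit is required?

At a buyer price of 64.5, quantity demanded is 470 − 6·64.5 = 83.
Sellers supply 83 only when they receive Ps with -430 + 6·Ps = 83, i.e. Ps = 85.5.
s = Ps − Pb = 85.5 − 64.5 = 21.

Required subsidy s = $21 per unit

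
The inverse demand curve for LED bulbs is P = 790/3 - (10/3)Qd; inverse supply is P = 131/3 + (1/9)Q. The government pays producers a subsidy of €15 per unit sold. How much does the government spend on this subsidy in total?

Pre-subsidy: 790/3 - (10/3)Q = 131/3 + (1/9)Q gives Q* = 1977/31 and P* = 4720/93.
With the subsidy, sellers receive Ps = Pb + 15 for each unit, where Pb is the price buyers pay.
On the curves, Pb = 790/3 - (10/3)Q and Ps = 131/3 + (1/9)Q; the wedge Ps − Pb = 15 gives 131/3 + (1/9)Q − (790/3 - (10/3)Q) = 15, so Q' = 2112/31.
Then Pb = 790/3 − (10/3)·(2112/31) = 3370/93 and Ps = 131/3 + (1/9)·(2112/31) = 4765/93.
Government outlay = subsidy × quantity = 15 × 2112/31 = 31680/31.

Government cost = 31680/31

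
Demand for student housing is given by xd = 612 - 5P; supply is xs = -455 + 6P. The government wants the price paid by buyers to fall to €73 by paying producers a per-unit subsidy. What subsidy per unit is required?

At a buyer price of 73, quantity demanded is 612 − 5·73 = 247.
Sellers supply 247 only when they receive Ps with -455 + 6·Ps = 247, i.e. Ps = 117.
s = Ps − Pb = 117 − 73 = 44.

Required subsidy s = €44 per unit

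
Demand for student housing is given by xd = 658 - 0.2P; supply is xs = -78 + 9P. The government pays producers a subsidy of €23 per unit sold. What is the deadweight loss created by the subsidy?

Pre-subsidy: 658 - 0.2P = -78 + 9P gives P* = 80, x* = 642.
With the subsidy, sellers receive Ps = Pb + 23 for each unit, where Pb is the price buyers pay.
Supply in terms of Pb becomes xs = -78 + 9(Pb + 23) = 129 + 9Pb. Setting this equal to demand: 658 - 0.2Pb = 129 + 9Pb, so Pb = 57.5.
Sellers receive Ps = 57.5 + 23 = 80.5; x' = 658 − 0.2·57.5 = 646.5.
The subsidy expands output by 646.5 − 642 = 4.5 past the efficient level; on those units the gap between marginal cost and willingness to pay runs from 0 up to 23.
DWL = ½ × 23 × 4.5 = 51.75.

Deadweight loss = €51.75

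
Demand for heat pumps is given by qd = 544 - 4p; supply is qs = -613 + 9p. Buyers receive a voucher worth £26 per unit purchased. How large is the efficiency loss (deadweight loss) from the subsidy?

Deadweight loss = £936

Pre-subsidy: 544 - 4p = -613 + 9p gives p* = 89, q* = 188.
With the rebate, buyers effectively pay pb = ps − 26, where ps is the price sellers receive.
Demand in terms of ps becomes qd = 544 − 4(ps − 26) = 648 - 4ps. Setting this equal to supply: 648 - 4ps = -613 + 9ps, so ps = 97.
Buyers pay pb = 97 − 26 = 71; q' = -613 + 9·97 = 260.
The subsidy expands output by 260 − 188 = 72 past the efficient level; on those units the gap between marginal cost and willingness to pay runs from 0 up to 26.
DWL = ½ × 26 × 72 = 936.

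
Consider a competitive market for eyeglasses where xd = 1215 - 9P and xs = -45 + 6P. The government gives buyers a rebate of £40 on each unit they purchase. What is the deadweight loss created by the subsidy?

Pre-subsidy: 1215 - 9P = -45 + 6P gives P* = 84, x* = 459.
With the rebate, buyers effectively pay Pb = Ps − 40, where Ps is the price sellers receive.
Demand in terms of Ps becomes xd = 1215 − 9(Ps − 40) = 1575 - 9Ps. Setting this equal to supply: 1575 - 9Ps = -45 + 6Ps, so Ps = 108.
Buyers pay Pb = 108 − 40 = 68; x' = -45 + 6·108 = 603.
The subsidy expands output by 603 − 459 = 144 past the efficient level; on those units the gap between marginal cost and willingness to pay runs from 0 up to 40.
DWL = ½ × 40 × 144 = 2880.

Deadweight loss = £2880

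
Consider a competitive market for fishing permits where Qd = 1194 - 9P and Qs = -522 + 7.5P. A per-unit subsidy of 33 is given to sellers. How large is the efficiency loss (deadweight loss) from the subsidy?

Deadweight loss = 2227.5

Pre-subsidy: 1194 - 9P = -522 + 7.5P gives P* = 104, Q* = 258.
With the subsidy, sellers receive Ps = Pb + 33 for each unit, where Pb is the price buyers pay.
Supply in terms of Pb becomes Qs = -522 + 7.5(Pb + 33) = -274.5 + 7.5Pb. Setting this equal to demand: 1194 - 9Pb = -274.5 + 7.5Pb, so Pb = 89.
Sellers receive Ps = 89 + 33 = 122; Q' = 1194 − 9·89 = 393.
The subsidy expands output by 393 − 258 = 135 past the efficient level; on those units the gap between marginal cost and willingness to pay runs from 0 up to 33.
DWL = ½ × 33 × 135 = 2227.5.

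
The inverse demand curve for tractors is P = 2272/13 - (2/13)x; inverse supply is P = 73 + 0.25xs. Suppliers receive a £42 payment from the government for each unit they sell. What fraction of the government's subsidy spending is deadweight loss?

DWL / government spending = 13/89

Pre-subsidy: 2272/13 - (2/13)x = 73 + 0.25x gives x* = 252 and P* = 136.
With the subsidy, sellers receive Ps = Pb + 42 for each unit, where Pb is the price buyers pay.
On the curves, Pb = 2272/13 - (2/13)x and Ps = 73 + 0.25x; the wedge Ps − Pb = 42 gives 73 + 0.25x − (2272/13 - (2/13)x) = 42, so x' = 356.
Then Pb = 2272/13 − (2/13)·356 = 120 and Ps = 73 + 0.25·356 = 162.
ΔCS = ½(252 + 356)(136 − 120) = 4864; ΔPS = ½(252 + 356)(162 − 136) = 7904.
Government spending = 42 × 356 = 14952.
DWL = ½ × 42 × (356 − 252) = 2184; fraction = 2184 / 14952 = 13/89.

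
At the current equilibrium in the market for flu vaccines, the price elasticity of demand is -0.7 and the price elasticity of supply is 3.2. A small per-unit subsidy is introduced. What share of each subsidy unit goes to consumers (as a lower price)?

For a small subsidy around the equilibrium, the benefit split depends on the relative slopes, which at a point are proportional to the elasticities.
Buyer share = εs/(εs + |εd|) = 3.2/(3.2 + 0.7) = 32/39; seller share = |εd|/(εs + |εd|) = 7/39.

Consumer share = 32/39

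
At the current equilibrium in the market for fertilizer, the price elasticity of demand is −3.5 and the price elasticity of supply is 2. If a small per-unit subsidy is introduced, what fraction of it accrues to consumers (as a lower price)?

Consumer share = 4/11

For a small subsidy around the equilibrium, the benefit split depends on the relative slopes, which at a point are proportional to the elasticities.
Buyer share = εs/(εs + |εd|) = 2/(2 + 3.5) = 4/11; seller share = |εd|/(εs + |εd|) = 7/11.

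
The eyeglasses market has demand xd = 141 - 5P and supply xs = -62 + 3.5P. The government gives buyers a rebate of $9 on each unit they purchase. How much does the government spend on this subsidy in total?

Pre-subsidy: 141 - 5P = -62 + 3.5P gives P* = 406/17, x* = 367/17.
With the rebate, buyers effectively pay Pb = Ps − 9, where Ps is the price sellers receive.
Demand in terms of Ps becomes xd = 141 − 5(Ps − 9) = 186 - 5Ps. Setting this equal to supply: 186 - 5Ps = -62 + 3.5Ps, so Ps = 496/17.
Buyers pay Pb = 496/17 − 9 = 343/17; x' = -62 + 3.5·(496/17) = 682/17.
Government outlay = subsidy × quantity = 9 × 682/17 = 6138/17.

Government cost = 6138/17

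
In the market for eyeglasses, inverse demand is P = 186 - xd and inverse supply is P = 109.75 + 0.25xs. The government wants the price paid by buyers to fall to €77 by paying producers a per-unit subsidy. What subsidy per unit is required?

At a buyer price of 77, quantity demanded is 186 − 1·77 = 109.
Sellers supply 109 only when they receive Ps = 109.75 + 0.25·109 = 137.
s = Ps − Pb = 137 − 77 = 60.

Required subsidy s = €60 per unit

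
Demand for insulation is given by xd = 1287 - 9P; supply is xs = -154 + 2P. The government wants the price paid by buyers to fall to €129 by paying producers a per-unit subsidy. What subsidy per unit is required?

At a buyer price of 129, quantity demanded is 1287 − 9·129 = 126.
Sellers supply 126 only when they receive Ps with -154 + 2·Ps = 126, i.e. Ps = 140.
s = Ps − Pb = 140 − 129 = 11.

Required subsidy s = €11 per unit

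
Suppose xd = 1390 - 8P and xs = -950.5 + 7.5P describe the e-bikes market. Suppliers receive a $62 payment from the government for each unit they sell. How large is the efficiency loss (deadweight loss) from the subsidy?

Deadweight loss = $7440

Pre-subsidy: 1390 - 8P = -950.5 + 7.5P gives P* = 151, x* = 182.
With the subsidy, sellers receive Ps = Pb + 62 for each unit, where Pb is the price buyers pay.
Supply in terms of Pb becomes xs = -950.5 + 7.5(Pb + 62) = -485.5 + 7.5Pb. Setting this equal to demand: 1390 - 8Pb = -485.5 + 7.5Pb, so Pb = 121.
Sellers receive Ps = 121 + 62 = 183; x' = 1390 − 8·121 = 422.
The subsidy expands output by 422 − 182 = 240 past the efficient level; on those units the gap between marginal cost and willingness to pay runs from 0 up to 62.
DWL = ½ × 62 × 240 = 7440.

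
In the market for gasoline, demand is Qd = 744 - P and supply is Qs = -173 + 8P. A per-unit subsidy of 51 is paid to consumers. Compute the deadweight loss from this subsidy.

Pre-subsidy: 744 - P = -173 + 8P gives P* = 917/9, Q* = 5779/9.
With the rebate, buyers effectively pay Pb = Ps − 51, where Ps is the price sellers receive.
Demand in terms of Ps becomes Qd = 744 − 1(Ps − 51) = 795 - Ps. Setting this equal to supply: 795 - Ps = -173 + 8Ps, so Ps = 968/9.
Buyers pay Pb = 968/9 − 51 = 509/9; Q' = -173 + 8·(968/9) = 6187/9.
The subsidy expands output by 6187/9 − 5779/9 = 136/3 past the efficient level; on those units the gap between marginal cost and willingness to pay runs from 0 up to 51.
DWL = ½ × 51 × 136/3 = 1156.

Deadweight loss = 1156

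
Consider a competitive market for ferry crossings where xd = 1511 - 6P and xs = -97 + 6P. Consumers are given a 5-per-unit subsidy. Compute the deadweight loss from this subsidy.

Pre-subsidy: 1511 - 6P = -97 + 6P gives P* = 134, x* = 707.
With the rebate, buyers effectively pay Pb = Ps − 5, where Ps is the price sellers receive.
Demand in terms of Ps becomes xd = 1511 − 6(Ps − 5) = 1541 - 6Ps. Setting this equal to supply: 1541 - 6Ps = -97 + 6Ps, so Ps = 136.5.
Buyers pay Pb = 136.5 − 5 = 131.5; x' = -97 + 6·136.5 = 722.
The subsidy expands output by 722 − 707 = 15 past the efficient level; on those units the gap between marginal cost and willingness to pay runs from 0 up to 5.
DWL = ½ × 5 × 15 = 37.5.

Deadweight loss = 37.5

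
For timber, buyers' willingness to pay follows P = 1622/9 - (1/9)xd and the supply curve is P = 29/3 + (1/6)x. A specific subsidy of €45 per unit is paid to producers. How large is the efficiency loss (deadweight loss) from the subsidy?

Deadweight loss = €3645

Pre-subsidy: 1622/9 - (1/9)x = 29/3 + (1/6)x gives x* = 614 and P* = 112.
With the subsidy, sellers receive Ps = Pb + 45 for each unit, where Pb is the price buyers pay.
On the curves, Pb = 1622/9 - (1/9)x and Ps = 29/3 + (1/6)x; the wedge Ps − Pb = 45 gives 29/3 + (1/6)x − (1622/9 - (1/9)x) = 45, so x' = 776.
Then Pb = 1622/9 − (1/9)·776 = 94 and Ps = 29/3 + (1/6)·776 = 139.
The subsidy expands output by 776 − 614 = 162 past the efficient level; on those units the gap between marginal cost and willingness to pay runs from 0 up to 45.
DWL = ½ × 45 × 162 = 3645.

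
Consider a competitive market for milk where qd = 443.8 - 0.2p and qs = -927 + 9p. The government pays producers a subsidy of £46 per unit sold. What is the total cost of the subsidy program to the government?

Pre-subsidy: 443.8 - 0.2p = -927 + 9p gives p* = 149, q* = 414.
With the subsidy, sellers receive ps = pb + 46 for each unit, where pb is the price buyers pay.
Supply in terms of pb becomes qs = -927 + 9(pb + 46) = -513 + 9pb. Setting this equal to demand: 443.8 - 0.2pb = -513 + 9pb, so pb = 104.
Sellers receive ps = 104 + 46 = 150; q' = 443.8 − 0.2·104 = 423.
Government outlay = subsidy × quantity = 46 × 423 = 19458.

Government cost = £19458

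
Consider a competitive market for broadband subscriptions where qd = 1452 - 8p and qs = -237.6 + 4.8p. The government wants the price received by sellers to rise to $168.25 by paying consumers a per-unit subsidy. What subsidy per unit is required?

Required subsidy s = $58 per unit

At a seller price of 168.25, quantity supplied is -237.6 + 4.8·168.25 = 570.
Buyers absorb 570 only when they pay pb with 1452 − 8·pb = 570, i.e. pb = 110.25.
s = ps − pb = 168.25 − 110.25 = 58.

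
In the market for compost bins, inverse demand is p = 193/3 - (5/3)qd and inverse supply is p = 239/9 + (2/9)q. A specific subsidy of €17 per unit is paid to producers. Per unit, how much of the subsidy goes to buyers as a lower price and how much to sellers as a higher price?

Buyers gain €15 per unit; sellers gain €2 per unit

Pre-subsidy: 193/3 - (5/3)q = 239/9 + (2/9)q gives q* = 20 and p* = 31.
With the subsidy, sellers receive ps = pb + 17 for each unit, where pb is the price buyers pay.
On the curves, pb = 193/3 - (5/3)q and ps = 239/9 + (2/9)q; the wedge ps − pb = 17 gives 239/9 + (2/9)q − (193/3 - (5/3)q) = 17, so q' = 29.
Then pb = 193/3 − (5/3)·29 = 16 and ps = 239/9 + (2/9)·29 = 33.
Buyers' price falls by p* − pb = 31 − 16 = 15; sellers' price rises by ps − p* = 33 − 31 = 2.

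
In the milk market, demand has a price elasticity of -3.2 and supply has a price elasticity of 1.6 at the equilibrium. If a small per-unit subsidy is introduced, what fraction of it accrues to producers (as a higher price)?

For a small subsidy around the equilibrium, the benefit split depends on the relative slopes, which at a point are proportional to the elasticities.
Buyer share = εs/(εs + |εd|) = 1.6/(1.6 + 3.2) = 1/3; seller share = |εd|/(εs + |εd|) = 2/3.
So producers capture 2/3 of the subsidy.

Producer share = 2/3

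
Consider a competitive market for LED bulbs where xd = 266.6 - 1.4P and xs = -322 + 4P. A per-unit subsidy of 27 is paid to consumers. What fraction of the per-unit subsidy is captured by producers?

Pre-subsidy: 266.6 - 1.4P = -322 + 4P gives P* = 109, x* = 114.
With the rebate, buyers effectively pay Pb = Ps − 27, where Ps is the price sellers receive.
Demand in terms of Ps becomes xd = 266.6 − 1.4(Ps − 27) = 304.4 - 1.4Ps. Setting this equal to supply: 304.4 - 1.4Ps = -322 + 4Ps, so Ps = 116.
Buyers pay Pb = 116 − 27 = 89; x' = -322 + 4·116 = 142.
Buyers' price falls by P* − Pb = 109 − 89 = 20; sellers' price rises by Ps − P* = 116 − 109 = 7.
So producers capture 7/27 = 7/27 of each unit of subsidy.

Producer share = 7/27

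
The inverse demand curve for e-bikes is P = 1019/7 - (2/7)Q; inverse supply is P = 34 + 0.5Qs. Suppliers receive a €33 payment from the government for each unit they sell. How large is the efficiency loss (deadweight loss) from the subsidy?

Deadweight loss = €693

Pre-subsidy: 1019/7 - (2/7)Q = 34 + 0.5Q gives Q* = 142 and P* = 105.
With the subsidy, sellers receive Ps = Pb + 33 for each unit, where Pb is the price buyers pay.
On the curves, Pb = 1019/7 - (2/7)Q and Ps = 34 + 0.5Q; the wedge Ps − Pb = 33 gives 34 + 0.5Q − (1019/7 - (2/7)Q) = 33, so Q' = 184.
Then Pb = 1019/7 − (2/7)·184 = 93 and Ps = 34 + 0.5·184 = 126.
The subsidy expands output by 184 − 142 = 42 past the efficient level; on those units the gap between marginal cost and willingness to pay runs from 0 up to 33.
DWL = ½ × 33 × 42 = 693.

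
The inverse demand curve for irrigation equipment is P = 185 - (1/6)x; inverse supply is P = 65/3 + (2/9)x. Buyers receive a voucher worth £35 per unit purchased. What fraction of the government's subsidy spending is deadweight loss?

Pre-subsidy: 185 - (1/6)x = 65/3 + (2/9)x gives x* = 420 and P* = 115.
With the rebate, buyers effectively pay Pb = Ps − 35, where Ps is the price sellers receive.
On the curves, Pb = 185 - (1/6)x and Ps = 65/3 + (2/9)x; the wedge Ps − Pb = 35 gives 65/3 + (2/9)x − (185 - (1/6)x) = 35, so x' = 510.
Then Pb = 185 − (1/6)·510 = 100 and Ps = 65/3 + (2/9)·510 = 135.
ΔCS = ½(420 + 510)(115 − 100) = 6975; ΔPS = ½(420 + 510)(135 − 115) = 9300.
Government spending = 35 × 510 = 17850.
DWL = ½ × 35 × (510 − 420) = 1575; fraction = 1575 / 17850 = 3/34.

DWL / government spending = 3/34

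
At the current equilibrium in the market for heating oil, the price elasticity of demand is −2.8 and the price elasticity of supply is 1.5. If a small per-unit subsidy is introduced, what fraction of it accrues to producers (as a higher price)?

Producer share = 28/43

For a small subsidy around the equilibrium, the benefit split depends on the relative slopes, which at a point are proportional to the elasticities.
Buyer share = εs/(εs + |εd|) = 1.5/(1.5 + 2.8) = 15/43; seller share = |εd|/(εs + |εd|) = 28/43.
So producers capture 28/43 of the subsidy.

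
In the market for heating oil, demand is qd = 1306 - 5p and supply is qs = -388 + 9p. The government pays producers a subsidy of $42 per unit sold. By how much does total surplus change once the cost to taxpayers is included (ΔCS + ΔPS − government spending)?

Pre-subsidy: 1306 - 5p = -388 + 9p gives p* = 121, q* = 701.
With the subsidy, sellers receive ps = pb + 42 for each unit, where pb is the price buyers pay.
Supply in terms of pb becomes qs = -388 + 9(pb + 42) = -10 + 9pb. Setting this equal to demand: 1306 - 5pb = -10 + 9pb, so pb = 94.
Sellers receive ps = 94 + 42 = 136; q' = 1306 − 5·94 = 836.
ΔCS = ½(701 + 836)(121 − 94) = 20749.5; ΔPS = ½(701 + 836)(136 − 121) = 11527.5.
Government spending = 42 × 836 = 35112.
Net change = 20749.5 + 11527.5 − 35112 = -2835. The loss equals the DWL triangle ½·42·135.

Net change in total surplus = -$2835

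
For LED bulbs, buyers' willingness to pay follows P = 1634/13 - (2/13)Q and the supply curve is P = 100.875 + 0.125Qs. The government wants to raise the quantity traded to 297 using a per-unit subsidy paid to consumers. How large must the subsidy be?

At Q = 297, from the demand curve buyers pay Pb = 1634/13 − (2/13)·297 = 80; from the supply curve sellers need Ps = 100.875 + 0.125·297 = 138.
The subsidy must fill the gap: s = Ps − Pb = 138 − 80 = 58.

Required subsidy s = 58 per unit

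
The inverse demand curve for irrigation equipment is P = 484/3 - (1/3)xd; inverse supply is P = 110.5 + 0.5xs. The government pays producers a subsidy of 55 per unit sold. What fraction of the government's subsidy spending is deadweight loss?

DWL / government spending = 33/127

Pre-subsidy: 484/3 - (1/3)x = 110.5 + 0.5x gives x* = 61 and P* = 141.
With the subsidy, sellers receive Ps = Pb + 55 for each unit, where Pb is the price buyers pay.
On the curves, Pb = 484/3 - (1/3)x and Ps = 110.5 + 0.5x; the wedge Ps − Pb = 55 gives 110.5 + 0.5x − (484/3 - (1/3)x) = 55, so x' = 127.
Then Pb = 484/3 − (1/3)·127 = 119 and Ps = 110.5 + 0.5·127 = 174.
ΔCS = ½(61 + 127)(141 − 119) = 2068; ΔPS = ½(61 + 127)(174 − 141) = 3102.
Government spending = 55 × 127 = 6985.
DWL = ½ × 55 × (127 − 61) = 1815; fraction = 1815 / 6985 = 33/127.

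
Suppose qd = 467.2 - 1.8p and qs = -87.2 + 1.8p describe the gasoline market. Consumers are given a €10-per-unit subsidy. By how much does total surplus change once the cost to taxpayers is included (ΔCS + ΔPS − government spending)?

Pre-subsidy: 467.2 - 1.8p = -87.2 + 1.8p gives p* = 154, q* = 190.
With the rebate, buyers effectively pay pb = ps − 10, where ps is the price sellers receive.
Demand in terms of ps becomes qd = 467.2 − 1.8(ps − 10) = 485.2 - 1.8ps. Setting this equal to supply: 485.2 - 1.8ps = -87.2 + 1.8ps, so ps = 159.
Buyers pay pb = 159 − 10 = 149; q' = -87.2 + 1.8·159 = 199.
ΔCS = ½(190 + 199)(154 − 149) = 972.5; ΔPS = ½(190 + 199)(159 − 154) = 972.5.
Government spending = 10 × 199 = 1990.
Net change = 972.5 + 972.5 − 1990 = -45. The loss equals the DWL triangle ½·10·9.

Net change in total surplus = -€45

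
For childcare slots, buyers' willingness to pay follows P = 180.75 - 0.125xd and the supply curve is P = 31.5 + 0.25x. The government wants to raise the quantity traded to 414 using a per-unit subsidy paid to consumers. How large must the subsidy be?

Required subsidy s = 6 per unit

At x = 414, from the demand curve buyers pay Pb = 180.75 − 0.125·414 = 129; from the supply curve sellers need Ps = 31.5 + 0.25·414 = 135.
The subsidy must fill the gap: s = Ps − Pb = 135 − 129 = 6.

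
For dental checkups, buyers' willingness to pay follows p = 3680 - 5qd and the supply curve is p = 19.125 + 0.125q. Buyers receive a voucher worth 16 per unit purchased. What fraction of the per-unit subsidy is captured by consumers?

Consumer share = 40/41

Pre-subsidy: 3680 - 5q = 19.125 + 0.125q gives q* = 29287/41 and p* = 4445/41.
With the rebate, buyers effectively pay pb = ps − 16, where ps is the price sellers receive.
On the curves, pb = 3680 - 5q and ps = 19.125 + 0.125q; the wedge ps − pb = 16 gives 19.125 + 0.125q − (3680 - 5q) = 16, so q' = 29415/41.
Then pb = 3680 − 5·(29415/41) = 3805/41 and ps = 19.125 + 0.125·(29415/41) = 4461/41.
Buyers' price falls by p* − pb = 4445/41 − 3805/41 = 640/41; sellers' price rises by ps − p* = 4461/41 − 4445/41 = 16/41.
So consumers capture (640/41)/16 = 40/41 of each unit of subsidy.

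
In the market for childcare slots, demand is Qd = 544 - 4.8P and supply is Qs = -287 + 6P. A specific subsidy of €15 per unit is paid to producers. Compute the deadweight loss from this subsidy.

Pre-subsidy: 544 - 4.8P = -287 + 6P gives P* = 1385/18, Q* = 524/3.
With the subsidy, sellers receive Ps = Pb + 15 for each unit, where Pb is the price buyers pay.
Supply in terms of Pb becomes Qs = -287 + 6(Pb + 15) = -197 + 6Pb. Setting this equal to demand: 544 - 4.8Pb = -197 + 6Pb, so Pb = 1235/18.
Sellers receive Ps = 1235/18 + 15 = 1505/18; Q' = 544 − 4.8·(1235/18) = 644/3.
The subsidy expands output by 644/3 − 524/3 = 40 past the efficient level; on those units the gap between marginal cost and willingness to pay runs from 0 up to 15.
DWL = ½ × 15 × 40 = 300.

Deadweight loss = €300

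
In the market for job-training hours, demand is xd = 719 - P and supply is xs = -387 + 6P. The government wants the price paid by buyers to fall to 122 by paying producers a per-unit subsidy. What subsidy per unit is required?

At a buyer price of 122, quantity demanded is 719 − 1·122 = 597.
Sellers supply 597 only when they receive Ps with -387 + 6·Ps = 597, i.e. Ps = 164.
s = Ps − Pb = 164 − 122 = 42.

Required subsidy s = 42 per unit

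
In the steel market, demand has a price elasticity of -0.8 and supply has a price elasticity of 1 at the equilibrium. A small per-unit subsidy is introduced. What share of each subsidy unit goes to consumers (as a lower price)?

For a small subsidy around the equilibrium, the benefit split depends on the relative slopes, which at a point are proportional to the elasticities.
Buyer share = εs/(εs + |εd|) = 1/(1 + 0.8) = 5/9; seller share = |εd|/(εs + |εd|) = 4/9.

Consumer share = 5/9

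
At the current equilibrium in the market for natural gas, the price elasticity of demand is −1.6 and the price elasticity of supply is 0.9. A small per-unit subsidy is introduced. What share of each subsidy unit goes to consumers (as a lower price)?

For a small subsidy around the equilibrium, the benefit split depends on the relative slopes, which at a point are proportional to the elasticities.
Buyer share = εs/(εs + |εd|) = 0.9/(0.9 + 1.6) = 0.36; seller share = |εd|/(εs + |εd|) = 0.64.

Consumer share = 0.36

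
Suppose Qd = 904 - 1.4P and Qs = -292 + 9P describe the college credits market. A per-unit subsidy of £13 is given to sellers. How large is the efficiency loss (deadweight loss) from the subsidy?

Pre-subsidy: 904 - 1.4P = -292 + 9P gives P* = 115, Q* = 743.
With the subsidy, sellers receive Ps = Pb + 13 for each unit, where Pb is the price buyers pay.
Supply in terms of Pb becomes Qs = -292 + 9(Pb + 13) = -175 + 9Pb. Setting this equal to demand: 904 - 1.4Pb = -175 + 9Pb, so Pb = 103.75.
Sellers receive Ps = 103.75 + 13 = 116.75; Q' = 904 − 1.4·103.75 = 758.75.
The subsidy expands output by 758.75 − 743 = 15.75 past the efficient level; on those units the gap between marginal cost and willingness to pay runs from 0 up to 13.
DWL = ½ × 13 × 15.75 = 102.375.

Deadweight loss = £102.375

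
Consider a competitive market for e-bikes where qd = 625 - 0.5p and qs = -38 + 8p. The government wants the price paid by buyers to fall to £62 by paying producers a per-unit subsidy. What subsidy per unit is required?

Required subsidy s = £17 per unit

At a buyer price of 62, quantity demanded is 625 − 0.5·62 = 594.
Sellers supply 594 only when they receive ps with -38 + 8·ps = 594, i.e. ps = 79.
s = ps − pb = 79 − 62 = 17.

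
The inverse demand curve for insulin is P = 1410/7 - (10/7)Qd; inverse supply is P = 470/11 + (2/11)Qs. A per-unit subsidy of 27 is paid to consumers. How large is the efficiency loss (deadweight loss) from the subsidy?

Deadweight loss = 56133/248

Pre-subsidy: 1410/7 - (10/7)Q = 470/11 + (2/11)Q gives Q* = 3055/31 and P* = 1880/31.
With the rebate, buyers effectively pay Pb = Ps − 27, where Ps is the price sellers receive.
On the curves, Pb = 1410/7 - (10/7)Q and Ps = 470/11 + (2/11)Q; the wedge Ps − Pb = 27 gives 470/11 + (2/11)Q − (1410/7 - (10/7)Q) = 27, so Q' = 14299/124.
Then Pb = 1410/7 − (10/7)·(14299/124) = 2275/62 and Ps = 470/11 + (2/11)·(14299/124) = 3949/62.
The subsidy expands output by 14299/124 − 3055/31 = 2079/124 past the efficient level; on those units the gap between marginal cost and willingness to pay runs from 0 up to 27.
DWL = ½ × 27 × 2079/124 = 56133/248.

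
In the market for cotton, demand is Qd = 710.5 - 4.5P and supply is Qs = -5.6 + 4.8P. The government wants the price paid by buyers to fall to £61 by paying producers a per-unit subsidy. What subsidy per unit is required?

Required subsidy s = £31 per unit

At a buyer price of 61, quantity demanded is 710.5 − 4.5·61 = 436.
Sellers supply 436 only when they receive Ps with -5.6 + 4.8·Ps = 436, i.e. Ps = 92.
s = Ps − Pb = 92 − 61 = 31.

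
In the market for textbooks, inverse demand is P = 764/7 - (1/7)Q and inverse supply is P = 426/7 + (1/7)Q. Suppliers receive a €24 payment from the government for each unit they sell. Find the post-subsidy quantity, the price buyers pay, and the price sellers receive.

Pre-subsidy: 764/7 - (1/7)Q = 426/7 + (1/7)Q gives Q* = 169 and P* = 85.
With the subsidy, sellers receive Ps = Pb + 24 for each unit, where Pb is the price buyers pay.
On the curves, Pb = 764/7 - (1/7)Q and Ps = 426/7 + (1/7)Q; the wedge Ps − Pb = 24 gives 426/7 + (1/7)Q − (764/7 - (1/7)Q) = 24, so Q' = 253.
Then Pb = 764/7 − (1/7)·253 = 73 and Ps = 426/7 + (1/7)·253 = 97.

Q' = 253; buyers pay €73; sellers receive €97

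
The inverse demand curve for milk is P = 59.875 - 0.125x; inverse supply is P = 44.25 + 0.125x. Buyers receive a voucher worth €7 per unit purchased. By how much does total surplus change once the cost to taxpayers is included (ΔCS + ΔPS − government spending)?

Pre-subsidy: 59.875 - 0.125x = 44.25 + 0.125x gives x* = 62.5 and P* = 52.0625.
With the rebate, buyers effectively pay Pb = Ps − 7, where Ps is the price sellers receive.
On the curves, Pb = 59.875 - 0.125x and Ps = 44.25 + 0.125x; the wedge Ps − Pb = 7 gives 44.25 + 0.125x − (59.875 - 0.125x) = 7, so x' = 90.5.
Then Pb = 59.875 − 0.125·90.5 = 48.5625 and Ps = 44.25 + 0.125·90.5 = 55.5625.
ΔCS = ½(62.5 + 90.5)(52.0625 − 48.5625) = 267.75; ΔPS = ½(62.5 + 90.5)(55.5625 − 52.0625) = 267.75.
Government spending = 7 × 90.5 = 633.5.
Net change = 267.75 + 267.75 − 633.5 = -98. The loss equals the DWL triangle ½·7·28.

Net change in total surplus = -€98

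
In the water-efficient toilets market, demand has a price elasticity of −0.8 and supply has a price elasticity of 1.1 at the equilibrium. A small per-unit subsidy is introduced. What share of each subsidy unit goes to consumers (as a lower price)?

For a small subsidy around the equilibrium, the benefit split depends on the relative slopes, which at a point are proportional to the elasticities.
Buyer share = εs/(εs + |εd|) = 1.1/(1.1 + 0.8) = 11/19; seller share = |εd|/(εs + |εd|) = 8/19.

Consumer share = 11/19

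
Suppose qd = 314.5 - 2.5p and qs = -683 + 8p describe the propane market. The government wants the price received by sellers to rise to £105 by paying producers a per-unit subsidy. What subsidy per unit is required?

Required subsidy s = £42 per unit

At a seller price of 105, quantity supplied is -683 + 8·105 = 157.
Buyers absorb 157 only when they pay pb with 314.5 − 2.5·pb = 157, i.e. pb = 63.
s = ps − pb = 105 − 63 = 42.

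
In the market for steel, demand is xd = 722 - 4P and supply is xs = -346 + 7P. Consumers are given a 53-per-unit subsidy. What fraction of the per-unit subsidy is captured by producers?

Pre-subsidy: 722 - 4P = -346 + 7P gives P* = 1068/11, x* = 3670/11.
With the rebate, buyers effectively pay Pb = Ps − 53, where Ps is the price sellers receive.
Demand in terms of Ps becomes xd = 722 − 4(Ps − 53) = 934 - 4Ps. Setting this equal to supply: 934 - 4Ps = -346 + 7Ps, so Ps = 1280/11.
Buyers pay Pb = 1280/11 − 53 = 697/11; x' = -346 + 7·(1280/11) = 5154/11.
Buyers' price falls by P* − Pb = 1068/11 − 697/11 = 371/11; sellers' price rises by Ps − P* = 1280/11 − 1068/11 = 212/11.
So producers capture (212/11)/53 = 4/11 of each unit of subsidy.

Producer share = 4/11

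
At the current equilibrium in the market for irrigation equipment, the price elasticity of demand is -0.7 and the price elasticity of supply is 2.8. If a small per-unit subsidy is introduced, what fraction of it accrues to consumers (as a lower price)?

Consumer share = 0.8

For a small subsidy around the equilibrium, the benefit split depends on the relative slopes, which at a point are proportional to the elasticities.
Buyer share = εs/(εs + |εd|) = 2.8/(2.8 + 0.7) = 0.8; seller share = |εd|/(εs + |εd|) = 0.2.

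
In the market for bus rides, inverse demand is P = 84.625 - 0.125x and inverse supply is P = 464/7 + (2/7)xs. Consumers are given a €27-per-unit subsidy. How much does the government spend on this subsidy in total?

Pre-subsidy: 84.625 - 0.125x = 464/7 + (2/7)x gives x* = 1027/23 and P* = 1818/23.
With the rebate, buyers effectively pay Pb = Ps − 27, where Ps is the price sellers receive.
On the curves, Pb = 84.625 - 0.125x and Ps = 464/7 + (2/7)x; the wedge Ps − Pb = 27 gives 464/7 + (2/7)x − (84.625 - 0.125x) = 27, so x' = 2539/23.
Then Pb = 84.625 − 0.125·(2539/23) = 1629/23 and Ps = 464/7 + (2/7)·(2539/23) = 2250/23.
Government outlay = subsidy × quantity = 27 × 2539/23 = 68553/23.

Government cost = 68553/23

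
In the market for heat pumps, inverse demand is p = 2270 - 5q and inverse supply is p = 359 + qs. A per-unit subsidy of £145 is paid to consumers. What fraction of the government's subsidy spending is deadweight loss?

DWL / government spending = 145/4112

Pre-subsidy: 2270 - 5q = 359 + q gives q* = 318.5 and p* = 677.5.
With the rebate, buyers effectively pay pb = ps − 145, where ps is the price sellers receive.
On the curves, pb = 2270 - 5q and ps = 359 + q; the wedge ps − pb = 145 gives 359 + q − (2270 - 5q) = 145, so q' = 1028/3.
Then pb = 2270 − 5·(1028/3) = 1670/3 and ps = 359 + 1·(1028/3) = 2105/3.
ΔCS = ½(318.5 + 1028/3)(677.5 − 1670/3) = 2876075/72; ΔPS = ½(318.5 + 1028/3)(2105/3 − 677.5) = 575215/72.
Government spending = 145 × 1028/3 = 149060/3.
DWL = ½ × 145 × (1028/3 − 318.5) = 21025/12; fraction = (21025/12) / (149060/3) = 145/4112.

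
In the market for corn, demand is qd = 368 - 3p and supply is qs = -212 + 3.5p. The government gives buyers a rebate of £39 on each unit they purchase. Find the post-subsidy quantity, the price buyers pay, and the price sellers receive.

Pre-subsidy: 368 - 3p = -212 + 3.5p gives p* = 1160/13, q* = 1304/13.
With the rebate, buyers effectively pay pb = ps − 39, where ps is the price sellers receive.
Demand in terms of ps becomes qd = 368 − 3(ps − 39) = 485 - 3ps. Setting this equal to supply: 485 - 3ps = -212 + 3.5ps, so ps = 1394/13.
Buyers pay pb = 1394/13 − 39 = 887/13; q' = -212 + 3.5·(1394/13) = 2123/13.

q' = 2123/13; buyers pay 887/13; sellers receive 1394/13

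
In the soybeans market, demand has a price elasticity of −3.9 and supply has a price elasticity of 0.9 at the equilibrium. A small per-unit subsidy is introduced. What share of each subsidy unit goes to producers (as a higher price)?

Producer share = 0.8125

For a small subsidy around the equilibrium, the benefit split depends on the relative slopes, which at a point are proportional to the elasticities.
Buyer share = εs/(εs + |εd|) = 0.9/(0.9 + 3.9) = 0.1875; seller share = |εd|/(εs + |εd|) = 0.8125.
So producers capture 0.8125 of the subsidy.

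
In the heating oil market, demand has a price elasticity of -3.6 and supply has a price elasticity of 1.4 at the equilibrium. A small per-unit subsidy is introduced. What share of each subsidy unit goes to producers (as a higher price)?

Producer share = 0.72

For a small subsidy around the equilibrium, the benefit split depends on the relative slopes, which at a point are proportional to the elasticities.
Buyer share = εs/(εs + |εd|) = 1.4/(1.4 + 3.6) = 0.28; seller share = |εd|/(εs + |εd|) = 0.72.
So producers capture 0.72 of the subsidy.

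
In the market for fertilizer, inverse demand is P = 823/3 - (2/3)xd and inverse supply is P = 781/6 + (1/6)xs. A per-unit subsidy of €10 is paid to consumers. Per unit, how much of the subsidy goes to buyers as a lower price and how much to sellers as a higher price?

Pre-subsidy: 823/3 - (2/3)x = 781/6 + (1/6)x gives x* = 173 and P* = 159.
With the rebate, buyers effectively pay Pb = Ps − 10, where Ps is the price sellers receive.
On the curves, Pb = 823/3 - (2/3)x and Ps = 781/6 + (1/6)x; the wedge Ps − Pb = 10 gives 781/6 + (1/6)x − (823/3 - (2/3)x) = 10, so x' = 185.
Then Pb = 823/3 − (2/3)·185 = 151 and Ps = 781/6 + (1/6)·185 = 161.
Buyers' price falls by P* − Pb = 159 − 151 = 8; sellers' price rises by Ps − P* = 161 − 159 = 2.

Buyers gain €8 per unit; sellers gain €2 per unit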